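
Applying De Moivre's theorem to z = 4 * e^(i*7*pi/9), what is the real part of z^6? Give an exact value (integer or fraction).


Step 1: By De Moivre's theorem, z^6 = 4^6 * e^(i*6*7*pi/9) = 4096 * (cos(14*pi/3) + i*sin(14*pi/3))
Step 2: |z|^6 = 4^6 = 4096
Step 3: Reduce the angle mod 2*pi: 14*pi/3 - 4*pi = 2*pi/3
Step 4: cos(2*pi/3) = -1/2
Step 5: Re(z^6) = 4096 * (-1/2) = -2048

-2048


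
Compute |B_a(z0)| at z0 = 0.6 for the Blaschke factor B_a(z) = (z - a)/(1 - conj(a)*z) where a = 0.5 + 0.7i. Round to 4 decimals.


Step 1: Numerator z0 - a = 0.6 - (0.5 + 0.7i) = 0.1 - 0.7i
Step 2: Denominator 1 - conj(a)*z0 = 1 - (0.5 - 0.7i)*0.6 = 0.7 + 0.42i
Step 3: |z0 - a|^2 = 0.1^2 + (-0.7)^2 = 0.5; |1 - conj(a)*z0|^2 = 0.7^2 + 0.42^2 = 0.6664
Step 4: |B_a(0.6)| = sqrt(0.5 / 0.6664) = sqrt(0.7503)
Step 5: = 0.8662

0.8662


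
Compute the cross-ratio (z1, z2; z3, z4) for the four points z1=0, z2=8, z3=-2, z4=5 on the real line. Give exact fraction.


Step 1: (z1-z3)(z2-z4) = 2 * 3 = 6
Step 2: (z1-z4)(z2-z3) = (-5) * 10 = -50
Step 3: Cross-ratio = -6/50 = -3/25

-3/25


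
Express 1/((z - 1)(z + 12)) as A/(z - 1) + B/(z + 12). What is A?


Step 1: Multiply both sides by (z - 1) and set z = 1
Step 2: A = 1 / (1 + 12)
Step 3: A = 1 / 13
Step 4: A = 1/13

1/13


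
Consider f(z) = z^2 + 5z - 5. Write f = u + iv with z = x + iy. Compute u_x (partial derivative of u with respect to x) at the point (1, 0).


Step 1: f(z) = (x+iy)^2 + 5(x+iy) - 5
Step 2: u = (x^2 - y^2) + 5x - 5
Step 3: u_x = 2x + 5
Step 4: At (1, 0): u_x = 2 + 5 = 7

7


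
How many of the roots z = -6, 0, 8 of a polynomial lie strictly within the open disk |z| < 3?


Step 1: Check each root:
  z = -6: |-6| = 6 >= 3
  z = 0: |0| = 0 < 3
  z = 8: |8| = 8 >= 3
Step 2: Count = 1

1


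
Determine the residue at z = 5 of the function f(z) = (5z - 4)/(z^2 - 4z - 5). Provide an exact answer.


Step 1: Q(z) = z^2 - 4z - 5 = (z - 5)(z + 1)
Step 2: Q'(z) = 2z - 4
Step 3: Q'(5) = 6, P(5) = 21
Step 4: Res = P(5)/Q'(5) = 21/6 = 7/2

7/2


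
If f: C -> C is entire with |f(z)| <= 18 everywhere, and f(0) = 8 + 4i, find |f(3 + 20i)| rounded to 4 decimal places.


Step 1: By Liouville's theorem, a bounded entire function is constant.
Step 2: f(z) = f(0) = 8 + 4i for all z.
Step 3: |f(w)| = |8 + 4i| = sqrt(64 + 16)
Step 4: = 8.9443

8.9443


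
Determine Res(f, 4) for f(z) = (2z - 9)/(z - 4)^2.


Step 1: Pole of order 2 at z = 4
Step 2: Res = lim d/dz [(z - 4)^2 * f(z)] as z -> 4
Step 3: (z - 4)^2 * f(z) = 2z - 9
Step 4: d/dz[2z - 9] = 2

2


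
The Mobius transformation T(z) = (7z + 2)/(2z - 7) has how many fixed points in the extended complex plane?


Step 1: Fixed points satisfy T(z) = z
Step 2: 2z^2 - 14z - 2 = 0
Step 3: Discriminant = (-14)^2 - 4*2*(-2) = 212
Step 4: Number of fixed points = 2

2


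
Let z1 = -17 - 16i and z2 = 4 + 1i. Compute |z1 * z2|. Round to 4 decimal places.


Step 1: |z1| = sqrt((-17)^2 + (-16)^2) = sqrt(545)
Step 2: |z2| = sqrt(4^2 + 1^2) = sqrt(17)
Step 3: |z1*z2| = |z1|*|z2| = sqrt(545) * sqrt(17) = sqrt(545 * 17) = sqrt(9265)
Step 4: = 96.2549

96.2549


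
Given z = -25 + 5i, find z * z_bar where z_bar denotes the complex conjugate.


Step 1: conj(z) = -25 - 5i
Step 2: z * conj(z) = (-25)^2 + 5^2
Step 3: = 625 + 25 = 650

650


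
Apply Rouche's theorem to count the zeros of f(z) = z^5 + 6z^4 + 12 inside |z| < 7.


Step 1: On |z| = 7 the three terms have sizes |z^5| = 7^5 = 16807, |6z^4| = 6*7^4 = 14406, |12| = 12
Step 2: The dominant term is g(z) = z^5; let h(z) = 6z^4 + 12 so f = g + h
Step 3: On |z| = 7: |g| = 16807 and |h| <= 14406 + 12 = 14418
Step 4: Since 16807 > 14418, |h| < |g| on |z| = 7, so by Rouche f has the same number of zeros as g inside |z| < 7
Step 5: g(z) = z^5 has 5 zeros (all at the origin) inside |z| < 7. Answer = 5

5


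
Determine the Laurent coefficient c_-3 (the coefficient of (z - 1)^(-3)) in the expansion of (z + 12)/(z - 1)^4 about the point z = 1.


Step 1: Write the numerator in powers of (z - 1): z + 12 = (z - 1) + (1*1 + 12) = (z - 1) + 13
Step 2: Divide by (z - 1)^4: f(z) = 13(z - 1)^(-4) + (z - 1)^(-3)
Step 3: This finite sum is the Laurent series of f about z = 1.
Step 4: Coefficient of (z - 1)^(-3) = coefficient of (z - 1) in the re-centred numerator = 1

1


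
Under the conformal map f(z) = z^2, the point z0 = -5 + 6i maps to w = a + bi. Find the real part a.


Step 1: z0 = -5 + 6i
Step 2: z0^2 = (-5)^2 - 6^2 - 60i
Step 3: real part = 25 - 36 = -11

-11


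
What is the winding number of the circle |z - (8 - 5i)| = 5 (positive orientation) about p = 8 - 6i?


Step 1: Center c = (8, -5), radius = 5
Step 2: |p - c|^2 = 0^2 + (-1)^2 = 1
Step 3: r^2 = 25
Step 4: |p-c| < r so winding number = 1

1


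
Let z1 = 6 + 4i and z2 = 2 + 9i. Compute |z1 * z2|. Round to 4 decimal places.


Step 1: |z1| = sqrt(6^2 + 4^2) = sqrt(52)
Step 2: |z2| = sqrt(2^2 + 9^2) = sqrt(85)
Step 3: |z1*z2| = |z1|*|z2| = sqrt(52) * sqrt(85) = sqrt(52 * 85) = sqrt(4420)
Step 4: = 66.4831

66.4831


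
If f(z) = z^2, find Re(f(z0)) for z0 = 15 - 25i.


Step 1: z0 = 15 - 25i
Step 2: z0^2 = 15^2 - (-25)^2 - 750i
Step 3: real part = 225 - 625 = -400

-400


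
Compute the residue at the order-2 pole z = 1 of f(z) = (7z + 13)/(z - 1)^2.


Step 1: Pole of order 2 at z = 1
Step 2: Res = lim d/dz [(z - 1)^2 * f(z)] as z -> 1
Step 3: (z - 1)^2 * f(z) = 7z + 13
Step 4: d/dz[7z + 13] = 7

7


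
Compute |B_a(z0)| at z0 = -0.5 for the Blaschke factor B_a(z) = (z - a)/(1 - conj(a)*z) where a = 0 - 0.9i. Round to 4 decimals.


Step 1: Numerator z0 - a = -0.5 - (0 - 0.9i) = -0.5 + 0.9i
Step 2: Denominator 1 - conj(a)*z0 = 1 - (0 + 0.9i)*(-0.5) = 1 + 0.45i
Step 3: |z0 - a|^2 = (-0.5)^2 + 0.9^2 = 1.06; |1 - conj(a)*z0|^2 = 1^2 + 0.45^2 = 1.2025
Step 4: |B_a(-0.5)| = sqrt(1.06 / 1.2025) = sqrt(0.881497)
Step 5: = 0.9389

0.9389


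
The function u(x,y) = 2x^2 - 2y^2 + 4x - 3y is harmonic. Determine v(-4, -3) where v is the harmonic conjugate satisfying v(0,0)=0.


Step 1: v_x = -u_y = 4y + 3
Step 2: v_y = u_x = 4x + 4
Step 3: v = 4xy + 3x + 4y + C
Step 4: v(0,0) = 0 => C = 0
Step 5: v(-4, -3) = 24

24


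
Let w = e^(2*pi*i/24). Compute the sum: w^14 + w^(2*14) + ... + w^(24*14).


Step 1: The sum sum_{j=1}^{n} w^(k*j) equals n if n | k, else 0.
Step 2: Here n = 24, k = 14
Step 3: Does n divide k? 24 | 14 -> False
Step 4: Sum = 0

0


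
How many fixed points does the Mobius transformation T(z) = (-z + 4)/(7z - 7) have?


Step 1: Fixed points satisfy T(z) = z
Step 2: 7z^2 - 6z - 4 = 0
Step 3: Discriminant = (-6)^2 - 4*7*(-4) = 148
Step 4: Number of fixed points = 2

2


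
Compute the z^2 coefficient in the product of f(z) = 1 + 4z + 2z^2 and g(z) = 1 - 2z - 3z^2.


Step 1: z^2 term in f*g comes from: (1)*(-3z^2) + (4z)*(-2z) + (2z^2)*(1)
Step 2: = -3 - 8 + 2
Step 3: = -9

-9


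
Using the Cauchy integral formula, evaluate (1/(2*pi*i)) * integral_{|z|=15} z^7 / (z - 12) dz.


Step 1: f(z) = z^7, a = 12 is inside |z| = 15
Step 2: By Cauchy integral formula: (1/(2pi*i)) * integral = f(a)
Step 3: f(12) = 12^7 = 35831808

35831808


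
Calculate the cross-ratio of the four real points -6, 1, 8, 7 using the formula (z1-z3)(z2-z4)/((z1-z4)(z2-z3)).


Step 1: (z1-z3)(z2-z4) = (-14) * (-6) = 84
Step 2: (z1-z4)(z2-z3) = (-13) * (-7) = 91
Step 3: Cross-ratio = 84/91 = 12/13

12/13


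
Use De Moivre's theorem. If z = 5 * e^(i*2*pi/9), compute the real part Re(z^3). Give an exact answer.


Step 1: By De Moivre's theorem, z^3 = 5^3 * e^(i*3*2*pi/9) = 125 * (cos(2*pi/3) + i*sin(2*pi/3))
Step 2: |z|^3 = 5^3 = 125
Step 3: The angle 2*pi/3 already lies in [0, 2*pi)
Step 4: cos(2*pi/3) = -1/2
Step 5: Re(z^3) = 125 * (-1/2) = -125/2

-125/2


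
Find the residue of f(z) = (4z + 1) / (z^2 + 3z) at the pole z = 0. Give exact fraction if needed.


Step 1: Q(z) = z^2 + 3z = (z)(z + 3)
Step 2: Q'(z) = 2z + 3
Step 3: Q'(0) = 3, P(0) = 1
Step 4: Res = P(0)/Q'(0) = 1/3 = 1/3

1/3


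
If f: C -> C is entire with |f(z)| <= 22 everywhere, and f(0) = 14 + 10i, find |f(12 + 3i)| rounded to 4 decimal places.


Step 1: By Liouville's theorem, a bounded entire function is constant.
Step 2: f(z) = f(0) = 14 + 10i for all z.
Step 3: |f(w)| = |14 + 10i| = sqrt(196 + 100)
Step 4: = 17.2047

17.2047


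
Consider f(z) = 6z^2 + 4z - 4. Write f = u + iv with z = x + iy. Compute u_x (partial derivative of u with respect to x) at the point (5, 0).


Step 1: f(z) = 6(x+iy)^2 + 4(x+iy) - 4
Step 2: u = 6(x^2 - y^2) + 4x - 4
Step 3: u_x = 12x + 4
Step 4: At (5, 0): u_x = 60 + 4 = 64

64


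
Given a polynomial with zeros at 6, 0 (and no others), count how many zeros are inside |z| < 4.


Step 1: Check each root:
  z = 6: |6| = 6 >= 4
  z = 0: |0| = 0 < 4
Step 2: Count = 1

1


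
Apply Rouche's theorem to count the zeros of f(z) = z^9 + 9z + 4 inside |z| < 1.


Step 1: On |z| = 1 the three terms have sizes |z^9| = 1^9 = 1, |9z| = 9*1 = 9, |4| = 4
Step 2: The dominant term is g(z) = 9z; let h(z) = z^9 + 4 so f = g + h
Step 3: On |z| = 1: |g| = 9 and |h| <= 1 + 4 = 5
Step 4: Since 9 > 5, |h| < |g| on |z| = 1, so by Rouche f has the same number of zeros as g inside |z| < 1
Step 5: g(z) = 9z has 1 zero (at the origin, multiplicity 1) inside |z| < 1. Answer = 1

1


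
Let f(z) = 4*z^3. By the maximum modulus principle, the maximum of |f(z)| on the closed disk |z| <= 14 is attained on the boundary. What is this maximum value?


Step 1: On |z| = 14, |f(z)| = 4 * |z|^3 = 4 * 14^3
Step 2: By maximum modulus principle, maximum is on boundary.
Step 3: Maximum = 4 * 2744 = 10976

10976


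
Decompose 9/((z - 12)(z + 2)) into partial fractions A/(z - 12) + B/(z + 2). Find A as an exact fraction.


Step 1: Multiply both sides by (z - 12) and set z = 12
Step 2: A = 9 / (12 + 2)
Step 3: A = 9 / 14
Step 4: A = 9/14

9/14


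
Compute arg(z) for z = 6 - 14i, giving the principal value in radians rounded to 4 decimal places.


Step 1: z = 6 - 14i
Step 2: arg(z) = atan2(-14, 6)
Step 3: arg(z) = -1.1659

-1.1659


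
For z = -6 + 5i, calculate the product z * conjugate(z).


Step 1: conj(z) = -6 - 5i
Step 2: z * conj(z) = (-6)^2 + 5^2
Step 3: = 36 + 25 = 61

61


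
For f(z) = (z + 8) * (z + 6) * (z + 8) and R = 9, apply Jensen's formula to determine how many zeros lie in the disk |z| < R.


Jensen's formula: (1/2pi)*integral log|f(Re^it)|dt = log|f(0)| + sum_{|a_k|<R} log(R/|a_k|)
Step 1: f(0) = 8 * 6 * 8 = 384
Step 2: log|f(0)| = log|-8| + log|-6| + log|-8| = 5.9506
Step 3: Zeros inside |z| < 9: -8, -6, -8
Step 4: Jensen sum = log(9/8) + log(9/6) + log(9/8) = 0.641
Step 5: n(R) = number of terms in the Jensen sum = count of zeros inside |z| < 9 = 3

3


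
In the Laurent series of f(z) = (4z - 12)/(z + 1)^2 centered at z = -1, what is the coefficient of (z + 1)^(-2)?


Step 1: Write the numerator in powers of (z + 1): 4z - 12 = 4(z + 1) + (4*(-1) - 12) = 4(z + 1) - 16
Step 2: Divide by (z + 1)^2: f(z) = -16(z + 1)^(-2) + 4(z + 1)^(-1)
Step 3: This finite sum is the Laurent series of f about z = -1.
Step 4: Coefficient of (z + 1)^(-2) = 4*(-1) - 12 = -16

-16


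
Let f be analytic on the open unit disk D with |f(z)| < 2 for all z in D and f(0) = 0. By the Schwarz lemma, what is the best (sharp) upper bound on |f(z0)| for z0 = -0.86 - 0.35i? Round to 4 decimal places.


Step 1: g = f/2 maps D -> D with g(0) = 0, so by the Schwarz lemma |g(z)| <= |z|, i.e. |f(z)| <= 2|z|; this is sharp (f(z) = 2z).
Step 2: |z0|^2 = (-0.86)^2 + (-0.35)^2 = 0.8621
Step 3: |z0| = sqrt(0.8621) = 0.928493
Step 4: Best bound = 2 * |z0| = 2 * 0.928493 = 1.857

1.857


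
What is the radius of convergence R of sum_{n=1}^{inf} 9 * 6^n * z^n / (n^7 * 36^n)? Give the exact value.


Step 1: General term a_n = 9 * 6^n / (n^7 * 36^n)
Step 2: By the root test, |a_n|^(1/n) = 9^(1/n) * 6 / (n^(7/n) * 36) -> 6/36 as n -> infinity (since 9^(1/n) -> 1 and n^(7/n) -> 1)
Step 3: R = 1/lim|a_n|^(1/n) = 36/6 = 6

6


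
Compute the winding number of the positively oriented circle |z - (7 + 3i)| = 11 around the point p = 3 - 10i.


Step 1: Center c = (7, 3), radius = 11
Step 2: |p - c|^2 = (-4)^2 + (-13)^2 = 185
Step 3: r^2 = 121
Step 4: |p-c| > r so winding number = 0

0


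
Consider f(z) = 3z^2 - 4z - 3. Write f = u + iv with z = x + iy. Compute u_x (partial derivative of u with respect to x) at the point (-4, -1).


Step 1: f(z) = 3(x+iy)^2 - 4(x+iy) - 3
Step 2: u = 3(x^2 - y^2) - 4x - 3
Step 3: u_x = 6x - 4
Step 4: At (-4, -1): u_x = -24 - 4 = -28

-28


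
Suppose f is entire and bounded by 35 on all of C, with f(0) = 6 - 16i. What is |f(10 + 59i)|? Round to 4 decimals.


Step 1: By Liouville's theorem, a bounded entire function is constant.
Step 2: f(z) = f(0) = 6 - 16i for all z.
Step 3: |f(w)| = |6 - 16i| = sqrt(36 + 256)
Step 4: = 17.088

17.088


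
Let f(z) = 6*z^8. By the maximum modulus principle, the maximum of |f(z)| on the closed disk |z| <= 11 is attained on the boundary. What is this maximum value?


Step 1: On |z| = 11, |f(z)| = 6 * |z|^8 = 6 * 11^8
Step 2: By maximum modulus principle, maximum is on boundary.
Step 3: Maximum = 6 * 214358881 = 1286153286

1286153286


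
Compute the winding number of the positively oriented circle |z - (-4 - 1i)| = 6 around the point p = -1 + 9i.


Step 1: Center c = (-4, -1), radius = 6
Step 2: |p - c|^2 = 3^2 + 10^2 = 109
Step 3: r^2 = 36
Step 4: |p-c| > r so winding number = 0

0


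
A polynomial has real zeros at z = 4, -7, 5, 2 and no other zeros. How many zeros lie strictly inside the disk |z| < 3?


Step 1: Check each root:
  z = 4: |4| = 4 >= 3
  z = -7: |-7| = 7 >= 3
  z = 5: |5| = 5 >= 3
  z = 2: |2| = 2 < 3
Step 2: Count = 1

1


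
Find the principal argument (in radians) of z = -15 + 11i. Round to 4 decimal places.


Step 1: z = -15 + 11i
Step 2: arg(z) = atan2(11, -15)
Step 3: arg(z) = 2.5088

2.5088


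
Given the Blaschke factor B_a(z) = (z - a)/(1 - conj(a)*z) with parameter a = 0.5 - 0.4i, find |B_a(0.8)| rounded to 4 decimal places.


Step 1: Numerator z0 - a = 0.8 - (0.5 - 0.4i) = 0.3 + 0.4i
Step 2: Denominator 1 - conj(a)*z0 = 1 - (0.5 + 0.4i)*0.8 = 0.6 - 0.32i
Step 3: |z0 - a|^2 = 0.3^2 + 0.4^2 = 0.25; |1 - conj(a)*z0|^2 = 0.6^2 + (-0.32)^2 = 0.4624
Step 4: |B_a(0.8)| = sqrt(0.25 / 0.4624) = sqrt(0.540657)
Step 5: = 0.7353

0.7353


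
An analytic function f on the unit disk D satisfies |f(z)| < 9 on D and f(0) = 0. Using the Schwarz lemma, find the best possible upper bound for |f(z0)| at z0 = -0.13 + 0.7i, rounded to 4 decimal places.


Step 1: g = f/9 maps D -> D with g(0) = 0, so by the Schwarz lemma |g(z)| <= |z|, i.e. |f(z)| <= 9|z|; this is sharp (f(z) = 9z).
Step 2: |z0|^2 = (-0.13)^2 + 0.7^2 = 0.5069
Step 3: |z0| = sqrt(0.5069) = 0.711969
Step 4: Best bound = 9 * |z0| = 9 * 0.711969 = 6.4077

6.4077


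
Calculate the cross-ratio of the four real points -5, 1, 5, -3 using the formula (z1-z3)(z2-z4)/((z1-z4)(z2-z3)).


Step 1: (z1-z3)(z2-z4) = (-10) * 4 = -40
Step 2: (z1-z4)(z2-z3) = (-2) * (-4) = 8
Step 3: Cross-ratio = -40/8 = -5

-5


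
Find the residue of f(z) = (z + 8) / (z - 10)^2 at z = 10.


Step 1: Pole of order 2 at z = 10
Step 2: Res = lim d/dz [(z - 10)^2 * f(z)] as z -> 10
Step 3: (z - 10)^2 * f(z) = z + 8
Step 4: d/dz[z + 8] = 1

1


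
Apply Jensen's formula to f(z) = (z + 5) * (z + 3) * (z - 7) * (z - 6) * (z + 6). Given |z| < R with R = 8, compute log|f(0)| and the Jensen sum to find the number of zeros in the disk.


Jensen's formula: (1/2pi)*integral log|f(Re^it)|dt = log|f(0)| + sum_{|a_k|<R} log(R/|a_k|)
Step 1: f(0) = 5 * 3 * (-7) * (-6) * 6 = 3780
Step 2: log|f(0)| = log|-5| + log|-3| + log|7| + log|6| + log|-6| = 8.2375
Step 3: Zeros inside |z| < 8: -5, -3, 7, 6, -6
Step 4: Jensen sum = log(8/5) + log(8/3) + log(8/7) + log(8/6) + log(8/6) = 2.1597
Step 5: n(R) = number of terms in the Jensen sum = count of zeros inside |z| < 8 = 5

5


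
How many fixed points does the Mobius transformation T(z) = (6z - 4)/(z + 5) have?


Step 1: Fixed points satisfy T(z) = z
Step 2: z^2 - z + 4 = 0
Step 3: Discriminant = (-1)^2 - 4*1*4 = -15
Step 4: Number of fixed points = 2

2


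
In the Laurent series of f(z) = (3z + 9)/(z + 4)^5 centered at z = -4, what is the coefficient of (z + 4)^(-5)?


Step 1: Write the numerator in powers of (z + 4): 3z + 9 = 3(z + 4) + (3*(-4) + 9) = 3(z + 4) - 3
Step 2: Divide by (z + 4)^5: f(z) = -3(z + 4)^(-5) + 3(z + 4)^(-4)
Step 3: This finite sum is the Laurent series of f about z = -4.
Step 4: Coefficient of (z + 4)^(-5) = 3*(-4) + 9 = -3

-3


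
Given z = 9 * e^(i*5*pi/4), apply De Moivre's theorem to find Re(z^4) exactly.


Step 1: By De Moivre's theorem, z^4 = 9^4 * e^(i*4*5*pi/4) = 6561 * (cos(5*pi) + i*sin(5*pi))
Step 2: |z|^4 = 9^4 = 6561
Step 3: Reduce the angle mod 2*pi: 5*pi - 4*pi = pi
Step 4: cos(pi) = -1
Step 5: Re(z^4) = 6561 * (-1) = -6561

-6561


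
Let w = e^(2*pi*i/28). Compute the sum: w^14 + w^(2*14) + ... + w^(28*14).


Step 1: The sum sum_{j=1}^{n} w^(k*j) equals n if n | k, else 0.
Step 2: Here n = 28, k = 14
Step 3: Does n divide k? 28 | 14 -> False
Step 4: Sum = 0

0


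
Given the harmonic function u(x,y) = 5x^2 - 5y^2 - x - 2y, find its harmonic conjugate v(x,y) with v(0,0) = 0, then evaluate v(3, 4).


Step 1: v_x = -u_y = 10y + 2
Step 2: v_y = u_x = 10x - 1
Step 3: v = 10xy + 2x - y + C
Step 4: v(0,0) = 0 => C = 0
Step 5: v(3, 4) = 122

122


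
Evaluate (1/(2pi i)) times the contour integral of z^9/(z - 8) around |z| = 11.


Step 1: f(z) = z^9, a = 8 is inside |z| = 11
Step 2: By Cauchy integral formula: (1/(2pi*i)) * integral = f(a)
Step 3: f(8) = 8^9 = 134217728

134217728


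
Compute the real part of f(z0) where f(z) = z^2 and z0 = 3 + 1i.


Step 1: z0 = 3 + 1i
Step 2: z0^2 = 3^2 - 1^2 + 6i
Step 3: real part = 9 - 1 = 8

8


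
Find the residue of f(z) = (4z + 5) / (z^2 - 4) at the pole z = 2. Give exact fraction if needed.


Step 1: Q(z) = z^2 - 4 = (z - 2)(z + 2)
Step 2: Q'(z) = 2z
Step 3: Q'(2) = 4, P(2) = 13
Step 4: Res = P(2)/Q'(2) = 13/4 = 13/4

13/4


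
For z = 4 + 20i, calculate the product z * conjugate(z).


Step 1: conj(z) = 4 - 20i
Step 2: z * conj(z) = 4^2 + 20^2
Step 3: = 16 + 400 = 416

416


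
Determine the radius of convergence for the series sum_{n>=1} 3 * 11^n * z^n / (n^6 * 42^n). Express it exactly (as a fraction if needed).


Step 1: General term a_n = 3 * 11^n / (n^6 * 42^n)
Step 2: By the root test, |a_n|^(1/n) = 3^(1/n) * 11 / (n^(6/n) * 42) -> 11/42 as n -> infinity (since 3^(1/n) -> 1 and n^(6/n) -> 1)
Step 3: R = 1/lim|a_n|^(1/n) = 42/11

42/11


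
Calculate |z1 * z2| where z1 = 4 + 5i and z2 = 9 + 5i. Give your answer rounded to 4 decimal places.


Step 1: |z1| = sqrt(4^2 + 5^2) = sqrt(41)
Step 2: |z2| = sqrt(9^2 + 5^2) = sqrt(106)
Step 3: |z1*z2| = |z1|*|z2| = sqrt(41) * sqrt(106) = sqrt(41 * 106) = sqrt(4346)
Step 4: = 65.9242

65.9242


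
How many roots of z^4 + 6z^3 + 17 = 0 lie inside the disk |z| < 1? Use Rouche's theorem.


Step 1: On |z| = 1 the three terms have sizes |z^4| = 1^4 = 1, |6z^3| = 6*1^3 = 6, |17| = 17
Step 2: The dominant term is g(z) = 17; let h(z) = z^4 + 6z^3 so f = g + h
Step 3: On |z| = 1: |g| = 17 and |h| <= 1 + 6 = 7
Step 4: Since 17 > 7, |h| < |g| on |z| = 1, so by Rouche f has the same number of zeros as g inside |z| < 1
Step 5: g(z) = 17 is a nonzero constant with no zeros inside |z| < 1. Answer = 0

0


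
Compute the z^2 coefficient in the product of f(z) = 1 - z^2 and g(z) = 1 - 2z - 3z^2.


Step 1: z^2 term in f*g comes from: (1)*(-3z^2) + (0)*(-2z) + (-z^2)*(1)
Step 2: = -3 + 0 - 1
Step 3: = -4

-4


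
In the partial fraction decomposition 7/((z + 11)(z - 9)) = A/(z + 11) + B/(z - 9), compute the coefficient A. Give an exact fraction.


Step 1: Multiply both sides by (z + 11) and set z = -11
Step 2: A = 7 / (-11 - 9)
Step 3: A = 7 / (-20)
Step 4: A = -7/20

-7/20


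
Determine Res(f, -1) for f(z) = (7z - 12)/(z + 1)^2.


Step 1: Pole of order 2 at z = -1
Step 2: Res = lim d/dz [(z + 1)^2 * f(z)] as z -> -1
Step 3: (z + 1)^2 * f(z) = 7z - 12
Step 4: d/dz[7z - 12] = 7

7


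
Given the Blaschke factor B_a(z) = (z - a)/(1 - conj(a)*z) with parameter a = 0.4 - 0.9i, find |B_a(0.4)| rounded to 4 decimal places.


Step 1: Numerator z0 - a = 0.4 - (0.4 - 0.9i) = 0 + 0.9i
Step 2: Denominator 1 - conj(a)*z0 = 1 - (0.4 + 0.9i)*0.4 = 0.84 - 0.36i
Step 3: |z0 - a|^2 = 0^2 + 0.9^2 = 0.81; |1 - conj(a)*z0|^2 = 0.84^2 + (-0.36)^2 = 0.8352
Step 4: |B_a(0.4)| = sqrt(0.81 / 0.8352) = sqrt(0.969828)
Step 5: = 0.9848

0.9848


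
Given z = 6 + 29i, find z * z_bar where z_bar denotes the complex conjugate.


Step 1: conj(z) = 6 - 29i
Step 2: z * conj(z) = 6^2 + 29^2
Step 3: = 36 + 841 = 877

877


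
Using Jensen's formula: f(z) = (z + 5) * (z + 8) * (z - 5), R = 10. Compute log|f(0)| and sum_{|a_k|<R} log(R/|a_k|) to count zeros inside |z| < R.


Jensen's formula: (1/2pi)*integral log|f(Re^it)|dt = log|f(0)| + sum_{|a_k|<R} log(R/|a_k|)
Step 1: f(0) = 5 * 8 * (-5) = -200
Step 2: log|f(0)| = log|-5| + log|-8| + log|5| = 5.2983
Step 3: Zeros inside |z| < 10: -5, -8, 5
Step 4: Jensen sum = log(10/5) + log(10/8) + log(10/5) = 1.6094
Step 5: n(R) = number of terms in the Jensen sum = count of zeros inside |z| < 10 = 3

3


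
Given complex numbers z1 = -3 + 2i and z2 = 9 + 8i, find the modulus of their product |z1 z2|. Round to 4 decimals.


Step 1: |z1| = sqrt((-3)^2 + 2^2) = sqrt(13)
Step 2: |z2| = sqrt(9^2 + 8^2) = sqrt(145)
Step 3: |z1*z2| = |z1|*|z2| = sqrt(13) * sqrt(145) = sqrt(13 * 145) = sqrt(1885)
Step 4: = 43.4166

43.4166


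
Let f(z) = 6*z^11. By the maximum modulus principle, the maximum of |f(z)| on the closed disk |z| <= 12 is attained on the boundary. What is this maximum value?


Step 1: On |z| = 12, |f(z)| = 6 * |z|^11 = 6 * 12^11
Step 2: By maximum modulus principle, maximum is on boundary.
Step 3: Maximum = 6 * 743008370688 = 4458050224128

4458050224128


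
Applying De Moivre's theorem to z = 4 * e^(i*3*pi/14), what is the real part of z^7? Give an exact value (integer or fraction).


Step 1: By De Moivre's theorem, z^7 = 4^7 * e^(i*7*3*pi/14) = 16384 * (cos(3*pi/2) + i*sin(3*pi/2))
Step 2: |z|^7 = 4^7 = 16384
Step 3: The angle 3*pi/2 already lies in [0, 2*pi)
Step 4: cos(3*pi/2) = 0
Step 5: Re(z^7) = 16384 * 0 = 0

0


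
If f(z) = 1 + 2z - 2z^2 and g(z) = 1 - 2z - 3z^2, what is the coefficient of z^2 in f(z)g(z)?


Step 1: z^2 term in f*g comes from: (1)*(-3z^2) + (2z)*(-2z) + (-2z^2)*(1)
Step 2: = -3 - 4 - 2
Step 3: = -9

-9


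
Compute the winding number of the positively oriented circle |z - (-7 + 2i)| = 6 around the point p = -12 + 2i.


Step 1: Center c = (-7, 2), radius = 6
Step 2: |p - c|^2 = (-5)^2 + 0^2 = 25
Step 3: r^2 = 36
Step 4: |p-c| < r so winding number = 1

1


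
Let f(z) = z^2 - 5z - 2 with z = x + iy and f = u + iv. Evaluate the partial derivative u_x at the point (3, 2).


Step 1: f(z) = (x+iy)^2 - 5(x+iy) - 2
Step 2: u = (x^2 - y^2) - 5x - 2
Step 3: u_x = 2x - 5
Step 4: At (3, 2): u_x = 6 - 5 = 1

1


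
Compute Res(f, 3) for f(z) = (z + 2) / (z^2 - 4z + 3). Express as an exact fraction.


Step 1: Q(z) = z^2 - 4z + 3 = (z - 3)(z - 1)
Step 2: Q'(z) = 2z - 4
Step 3: Q'(3) = 2, P(3) = 5
Step 4: Res = P(3)/Q'(3) = 5/2 = 5/2

5/2


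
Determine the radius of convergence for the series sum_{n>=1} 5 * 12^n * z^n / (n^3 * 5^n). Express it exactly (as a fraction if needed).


Step 1: General term a_n = 5 * 12^n / (n^3 * 5^n)
Step 2: By the root test, |a_n|^(1/n) = 5^(1/n) * 12 / (n^(3/n) * 5) -> 12/5 as n -> infinity (since 5^(1/n) -> 1 and n^(3/n) -> 1)
Step 3: R = 1/lim|a_n|^(1/n) = 5/12

5/12


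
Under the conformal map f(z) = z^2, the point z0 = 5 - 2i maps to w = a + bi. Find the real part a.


Step 1: z0 = 5 - 2i
Step 2: z0^2 = 5^2 - (-2)^2 - 20i
Step 3: real part = 25 - 4 = 21

21


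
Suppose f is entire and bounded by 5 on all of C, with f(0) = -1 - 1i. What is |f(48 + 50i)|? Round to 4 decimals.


Step 1: By Liouville's theorem, a bounded entire function is constant.
Step 2: f(z) = f(0) = -1 - 1i for all z.
Step 3: |f(w)| = |-1 - 1i| = sqrt(1 + 1)
Step 4: = 1.4142

1.4142


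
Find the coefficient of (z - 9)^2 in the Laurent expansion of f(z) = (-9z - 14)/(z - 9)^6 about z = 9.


Step 1: Write the numerator in powers of (z - 9): -9z - 14 = -9(z - 9) + (-9*9 - 14) = -9(z - 9) - 95
Step 2: Divide by (z - 9)^6: f(z) = -95(z - 9)^(-6) - 9(z - 9)^(-5)
Step 3: This finite sum is the Laurent series of f about z = 9.
Step 4: Only the powers -6 and -5 appear, so the coefficient of (z - 9)^2 = 0

0


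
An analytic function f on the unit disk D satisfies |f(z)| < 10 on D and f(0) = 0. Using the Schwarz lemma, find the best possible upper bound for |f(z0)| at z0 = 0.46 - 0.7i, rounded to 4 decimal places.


Step 1: g = f/10 maps D -> D with g(0) = 0, so by the Schwarz lemma |g(z)| <= |z|, i.e. |f(z)| <= 10|z|; this is sharp (f(z) = 10z).
Step 2: |z0|^2 = 0.46^2 + (-0.7)^2 = 0.7016
Step 3: |z0| = sqrt(0.7016) = 0.837616
Step 4: Best bound = 10 * |z0| = 10 * 0.837616 = 8.3762

8.3762


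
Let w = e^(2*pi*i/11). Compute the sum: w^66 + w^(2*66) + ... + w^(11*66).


Step 1: The sum sum_{j=1}^{n} w^(k*j) equals n if n | k, else 0.
Step 2: Here n = 11, k = 66
Step 3: Does n divide k? 11 | 66 -> True
Step 4: Sum = 11

11


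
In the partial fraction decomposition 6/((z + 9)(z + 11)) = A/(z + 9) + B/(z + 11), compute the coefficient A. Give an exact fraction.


Step 1: Multiply both sides by (z + 9) and set z = -9
Step 2: A = 6 / (-9 + 11)
Step 3: A = 6 / 2
Step 4: A = 3

3


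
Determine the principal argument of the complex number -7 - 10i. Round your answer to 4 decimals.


Step 1: z = -7 - 10i
Step 2: arg(z) = atan2(-10, -7)
Step 3: arg(z) = -2.1815

-2.1815


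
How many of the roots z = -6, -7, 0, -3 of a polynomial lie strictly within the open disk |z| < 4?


Step 1: Check each root:
  z = -6: |-6| = 6 >= 4
  z = -7: |-7| = 7 >= 4
  z = 0: |0| = 0 < 4
  z = -3: |-3| = 3 < 4
Step 2: Count = 2

2


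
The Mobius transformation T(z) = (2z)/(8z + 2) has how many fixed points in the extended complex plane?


Step 1: Fixed points satisfy T(z) = z
Step 2: 8z^2 = 0
Step 3: Discriminant = 0^2 - 4*8*0 = 0
Step 4: Number of fixed points = 1

1


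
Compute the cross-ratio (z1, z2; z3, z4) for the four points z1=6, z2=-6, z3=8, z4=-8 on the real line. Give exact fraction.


Step 1: (z1-z3)(z2-z4) = (-2) * 2 = -4
Step 2: (z1-z4)(z2-z3) = 14 * (-14) = -196
Step 3: Cross-ratio = 4/196 = 1/49

1/49


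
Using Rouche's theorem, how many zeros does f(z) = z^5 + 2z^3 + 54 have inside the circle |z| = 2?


Step 1: On |z| = 2 the three terms have sizes |z^5| = 2^5 = 32, |2z^3| = 2*2^3 = 16, |54| = 54
Step 2: The dominant term is g(z) = 54; let h(z) = z^5 + 2z^3 so f = g + h
Step 3: On |z| = 2: |g| = 54 and |h| <= 32 + 16 = 48
Step 4: Since 54 > 48, |h| < |g| on |z| = 2, so by Rouche f has the same number of zeros as g inside |z| < 2
Step 5: g(z) = 54 is a nonzero constant with no zeros inside |z| < 2. Answer = 0

0


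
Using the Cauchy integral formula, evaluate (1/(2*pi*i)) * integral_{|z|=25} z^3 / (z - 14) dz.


Step 1: f(z) = z^3, a = 14 is inside |z| = 25
Step 2: By Cauchy integral formula: (1/(2pi*i)) * integral = f(a)
Step 3: f(14) = 14^3 = 2744

2744


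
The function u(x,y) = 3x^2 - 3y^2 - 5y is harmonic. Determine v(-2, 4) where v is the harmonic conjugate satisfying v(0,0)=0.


Step 1: v_x = -u_y = 6y + 5
Step 2: v_y = u_x = 6x + 0
Step 3: v = 6xy + 5x + C
Step 4: v(0,0) = 0 => C = 0
Step 5: v(-2, 4) = -58

-58


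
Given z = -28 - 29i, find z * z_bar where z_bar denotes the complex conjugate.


Step 1: conj(z) = -28 + 29i
Step 2: z * conj(z) = (-28)^2 + (-29)^2
Step 3: = 784 + 841 = 1625

1625


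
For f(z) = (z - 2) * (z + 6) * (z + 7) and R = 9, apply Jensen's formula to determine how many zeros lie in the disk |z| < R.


Jensen's formula: (1/2pi)*integral log|f(Re^it)|dt = log|f(0)| + sum_{|a_k|<R} log(R/|a_k|)
Step 1: f(0) = (-2) * 6 * 7 = -84
Step 2: log|f(0)| = log|2| + log|-6| + log|-7| = 4.4308
Step 3: Zeros inside |z| < 9: 2, -6, -7
Step 4: Jensen sum = log(9/2) + log(9/6) + log(9/7) = 2.1609
Step 5: n(R) = number of terms in the Jensen sum = count of zeros inside |z| < 9 = 3

3


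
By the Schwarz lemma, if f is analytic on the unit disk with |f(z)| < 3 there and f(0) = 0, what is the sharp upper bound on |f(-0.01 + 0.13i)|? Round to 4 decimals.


Step 1: g = f/3 maps D -> D with g(0) = 0, so by the Schwarz lemma |g(z)| <= |z|, i.e. |f(z)| <= 3|z|; this is sharp (f(z) = 3z).
Step 2: |z0|^2 = (-0.01)^2 + 0.13^2 = 0.017
Step 3: |z0| = sqrt(0.017) = 0.130384
Step 4: Best bound = 3 * |z0| = 3 * 0.130384 = 0.3912

0.3912


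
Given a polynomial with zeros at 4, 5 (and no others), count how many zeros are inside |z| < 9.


Step 1: Check each root:
  z = 4: |4| = 4 < 9
  z = 5: |5| = 5 < 9
Step 2: Count = 2

2


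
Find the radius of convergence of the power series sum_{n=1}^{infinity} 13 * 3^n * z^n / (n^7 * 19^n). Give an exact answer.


Step 1: General term a_n = 13 * 3^n / (n^7 * 19^n)
Step 2: By the root test, |a_n|^(1/n) = 13^(1/n) * 3 / (n^(7/n) * 19) -> 3/19 as n -> infinity (since 13^(1/n) -> 1 and n^(7/n) -> 1)
Step 3: R = 1/lim|a_n|^(1/n) = 19/3

19/3


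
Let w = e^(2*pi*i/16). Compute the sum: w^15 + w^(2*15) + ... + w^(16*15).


Step 1: The sum sum_{j=1}^{n} w^(k*j) equals n if n | k, else 0.
Step 2: Here n = 16, k = 15
Step 3: Does n divide k? 16 | 15 -> False
Step 4: Sum = 0

0


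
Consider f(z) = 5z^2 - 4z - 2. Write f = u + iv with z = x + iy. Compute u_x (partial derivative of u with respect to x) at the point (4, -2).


Step 1: f(z) = 5(x+iy)^2 - 4(x+iy) - 2
Step 2: u = 5(x^2 - y^2) - 4x - 2
Step 3: u_x = 10x - 4
Step 4: At (4, -2): u_x = 40 - 4 = 36

36


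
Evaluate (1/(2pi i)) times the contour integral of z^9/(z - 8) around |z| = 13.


Step 1: f(z) = z^9, a = 8 is inside |z| = 13
Step 2: By Cauchy integral formula: (1/(2pi*i)) * integral = f(a)
Step 3: f(8) = 8^9 = 134217728

134217728


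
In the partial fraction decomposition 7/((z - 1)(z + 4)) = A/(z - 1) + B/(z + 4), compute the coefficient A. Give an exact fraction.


Step 1: Multiply both sides by (z - 1) and set z = 1
Step 2: A = 7 / (1 + 4)
Step 3: A = 7 / 5
Step 4: A = 7/5

7/5


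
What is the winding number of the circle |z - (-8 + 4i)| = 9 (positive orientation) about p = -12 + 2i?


Step 1: Center c = (-8, 4), radius = 9
Step 2: |p - c|^2 = (-4)^2 + (-2)^2 = 20
Step 3: r^2 = 81
Step 4: |p-c| < r so winding number = 1

1


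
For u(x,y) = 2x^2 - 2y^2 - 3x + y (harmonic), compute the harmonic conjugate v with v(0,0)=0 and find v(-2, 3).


Step 1: v_x = -u_y = 4y - 1
Step 2: v_y = u_x = 4x - 3
Step 3: v = 4xy - x - 3y + C
Step 4: v(0,0) = 0 => C = 0
Step 5: v(-2, 3) = -31

-31


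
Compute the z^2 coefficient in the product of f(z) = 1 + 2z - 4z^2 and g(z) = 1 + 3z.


Step 1: z^2 term in f*g comes from: (1)*(0) + (2z)*(3z) + (-4z^2)*(1)
Step 2: = 0 + 6 - 4
Step 3: = 2

2


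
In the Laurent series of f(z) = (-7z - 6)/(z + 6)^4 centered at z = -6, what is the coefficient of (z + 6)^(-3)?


Step 1: Write the numerator in powers of (z + 6): -7z - 6 = -7(z + 6) + (-7*(-6) - 6) = -7(z + 6) + 36
Step 2: Divide by (z + 6)^4: f(z) = 36(z + 6)^(-4) - 7(z + 6)^(-3)
Step 3: This finite sum is the Laurent series of f about z = -6.
Step 4: Coefficient of (z + 6)^(-3) = coefficient of (z + 6) in the re-centred numerator = -7

-7


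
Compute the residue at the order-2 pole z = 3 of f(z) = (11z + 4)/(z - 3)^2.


Step 1: Pole of order 2 at z = 3
Step 2: Res = lim d/dz [(z - 3)^2 * f(z)] as z -> 3
Step 3: (z - 3)^2 * f(z) = 11z + 4
Step 4: d/dz[11z + 4] = 11

11


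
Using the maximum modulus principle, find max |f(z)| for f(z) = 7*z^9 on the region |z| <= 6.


Step 1: On |z| = 6, |f(z)| = 7 * |z|^9 = 7 * 6^9
Step 2: By maximum modulus principle, maximum is on boundary.
Step 3: Maximum = 7 * 10077696 = 70543872

70543872


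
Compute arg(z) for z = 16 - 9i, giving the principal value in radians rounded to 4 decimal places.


Step 1: z = 16 - 9i
Step 2: arg(z) = atan2(-9, 16)
Step 3: arg(z) = -0.5124

-0.5124


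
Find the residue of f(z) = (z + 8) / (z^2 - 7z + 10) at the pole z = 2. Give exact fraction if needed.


Step 1: Q(z) = z^2 - 7z + 10 = (z - 2)(z - 5)
Step 2: Q'(z) = 2z - 7
Step 3: Q'(2) = -3, P(2) = 10
Step 4: Res = P(2)/Q'(2) = 10/(-3) = -10/3

-10/3


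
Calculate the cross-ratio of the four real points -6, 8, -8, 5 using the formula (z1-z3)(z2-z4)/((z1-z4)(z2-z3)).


Step 1: (z1-z3)(z2-z4) = 2 * 3 = 6
Step 2: (z1-z4)(z2-z3) = (-11) * 16 = -176
Step 3: Cross-ratio = -6/176 = -3/88

-3/88


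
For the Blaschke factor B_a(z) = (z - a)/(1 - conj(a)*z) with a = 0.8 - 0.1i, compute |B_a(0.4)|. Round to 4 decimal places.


Step 1: Numerator z0 - a = 0.4 - (0.8 - 0.1i) = -0.4 + 0.1i
Step 2: Denominator 1 - conj(a)*z0 = 1 - (0.8 + 0.1i)*0.4 = 0.68 - 0.04i
Step 3: |z0 - a|^2 = (-0.4)^2 + 0.1^2 = 0.17; |1 - conj(a)*z0|^2 = 0.68^2 + (-0.04)^2 = 0.464
Step 4: |B_a(0.4)| = sqrt(0.17 / 0.464) = sqrt(0.366379)
Step 5: = 0.6053

0.6053


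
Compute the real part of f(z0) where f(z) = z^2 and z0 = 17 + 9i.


Step 1: z0 = 17 + 9i
Step 2: z0^2 = 17^2 - 9^2 + 306i
Step 3: real part = 289 - 81 = 208

208


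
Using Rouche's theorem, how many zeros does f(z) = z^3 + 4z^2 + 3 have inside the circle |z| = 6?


Step 1: On |z| = 6 the three terms have sizes |z^3| = 6^3 = 216, |4z^2| = 4*6^2 = 144, |3| = 3
Step 2: The dominant term is g(z) = z^3; let h(z) = 4z^2 + 3 so f = g + h
Step 3: On |z| = 6: |g| = 216 and |h| <= 144 + 3 = 147
Step 4: Since 216 > 147, |h| < |g| on |z| = 6, so by Rouche f has the same number of zeros as g inside |z| < 6
Step 5: g(z) = z^3 has 3 zeros (all at the origin) inside |z| < 6. Answer = 3

3


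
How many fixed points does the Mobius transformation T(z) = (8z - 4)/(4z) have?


Step 1: Fixed points satisfy T(z) = z
Step 2: 4z^2 - 8z + 4 = 0
Step 3: Discriminant = (-8)^2 - 4*4*4 = 0
Step 4: Number of fixed points = 1

1


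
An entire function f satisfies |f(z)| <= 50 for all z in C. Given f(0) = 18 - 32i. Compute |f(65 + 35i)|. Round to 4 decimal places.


Step 1: By Liouville's theorem, a bounded entire function is constant.
Step 2: f(z) = f(0) = 18 - 32i for all z.
Step 3: |f(w)| = |18 - 32i| = sqrt(324 + 1024)
Step 4: = 36.7151

36.7151


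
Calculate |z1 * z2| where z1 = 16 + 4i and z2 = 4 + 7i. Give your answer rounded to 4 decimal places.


Step 1: |z1| = sqrt(16^2 + 4^2) = sqrt(272)
Step 2: |z2| = sqrt(4^2 + 7^2) = sqrt(65)
Step 3: |z1*z2| = |z1|*|z2| = sqrt(272) * sqrt(65) = sqrt(272 * 65) = sqrt(17680)
Step 4: = 132.9662

132.9662


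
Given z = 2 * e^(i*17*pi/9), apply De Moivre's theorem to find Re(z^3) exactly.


Step 1: By De Moivre's theorem, z^3 = 2^3 * e^(i*3*17*pi/9) = 8 * (cos(17*pi/3) + i*sin(17*pi/3))
Step 2: |z|^3 = 2^3 = 8
Step 3: Reduce the angle mod 2*pi: 17*pi/3 - 4*pi = 5*pi/3
Step 4: cos(5*pi/3) = 1/2
Step 5: Re(z^3) = 8 * 1/2 = 4

4


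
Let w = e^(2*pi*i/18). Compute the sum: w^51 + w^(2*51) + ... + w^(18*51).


Step 1: The sum sum_{j=1}^{n} w^(k*j) equals n if n | k, else 0.
Step 2: Here n = 18, k = 51
Step 3: Does n divide k? 18 | 51 -> False
Step 4: Sum = 0

0


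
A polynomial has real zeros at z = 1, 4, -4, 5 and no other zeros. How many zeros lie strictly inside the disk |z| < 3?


Step 1: Check each root:
  z = 1: |1| = 1 < 3
  z = 4: |4| = 4 >= 3
  z = -4: |-4| = 4 >= 3
  z = 5: |5| = 5 >= 3
Step 2: Count = 1

1


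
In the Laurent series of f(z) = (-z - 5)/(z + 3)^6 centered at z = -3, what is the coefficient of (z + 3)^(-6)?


Step 1: Write the numerator in powers of (z + 3): -z - 5 = -(z + 3) + (-1*(-3) - 5) = -(z + 3) - 2
Step 2: Divide by (z + 3)^6: f(z) = -2(z + 3)^(-6) - (z + 3)^(-5)
Step 3: This finite sum is the Laurent series of f about z = -3.
Step 4: Coefficient of (z + 3)^(-6) = -1*(-3) - 5 = -2

-2


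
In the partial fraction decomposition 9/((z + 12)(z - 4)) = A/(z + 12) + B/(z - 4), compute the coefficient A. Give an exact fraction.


Step 1: Multiply both sides by (z + 12) and set z = -12
Step 2: A = 9 / (-12 - 4)
Step 3: A = 9 / (-16)
Step 4: A = -9/16

-9/16


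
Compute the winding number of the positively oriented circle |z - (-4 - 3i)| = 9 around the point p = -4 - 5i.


Step 1: Center c = (-4, -3), radius = 9
Step 2: |p - c|^2 = 0^2 + (-2)^2 = 4
Step 3: r^2 = 81
Step 4: |p-c| < r so winding number = 1

1


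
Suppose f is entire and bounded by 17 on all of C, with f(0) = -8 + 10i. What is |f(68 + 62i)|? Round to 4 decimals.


Step 1: By Liouville's theorem, a bounded entire function is constant.
Step 2: f(z) = f(0) = -8 + 10i for all z.
Step 3: |f(w)| = |-8 + 10i| = sqrt(64 + 100)
Step 4: = 12.8062

12.8062


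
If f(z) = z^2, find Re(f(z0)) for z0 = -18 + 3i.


Step 1: z0 = -18 + 3i
Step 2: z0^2 = (-18)^2 - 3^2 - 108i
Step 3: real part = 324 - 9 = 315

315


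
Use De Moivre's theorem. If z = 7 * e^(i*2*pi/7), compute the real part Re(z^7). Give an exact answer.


Step 1: By De Moivre's theorem, z^7 = 7^7 * e^(i*7*2*pi/7) = 823543 * (cos(2*pi) + i*sin(2*pi))
Step 2: |z|^7 = 7^7 = 823543
Step 3: Reduce the angle mod 2*pi: 2*pi - 2*pi = 0
Step 4: cos(0) = 1
Step 5: Re(z^7) = 823543 * 1 = 823543

823543


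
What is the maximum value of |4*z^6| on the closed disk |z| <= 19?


Step 1: On |z| = 19, |f(z)| = 4 * |z|^6 = 4 * 19^6
Step 2: By maximum modulus principle, maximum is on boundary.
Step 3: Maximum = 4 * 47045881 = 188183524

188183524


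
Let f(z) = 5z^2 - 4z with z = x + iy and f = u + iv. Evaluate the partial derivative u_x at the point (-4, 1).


Step 1: f(z) = 5(x+iy)^2 - 4(x+iy) + 0
Step 2: u = 5(x^2 - y^2) - 4x + 0
Step 3: u_x = 10x - 4
Step 4: At (-4, 1): u_x = -40 - 4 = -44

-44


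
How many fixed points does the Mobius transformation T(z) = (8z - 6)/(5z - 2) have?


Step 1: Fixed points satisfy T(z) = z
Step 2: 5z^2 - 10z + 6 = 0
Step 3: Discriminant = (-10)^2 - 4*5*6 = -20
Step 4: Number of fixed points = 2

2


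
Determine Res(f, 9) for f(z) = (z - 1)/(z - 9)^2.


Step 1: Pole of order 2 at z = 9
Step 2: Res = lim d/dz [(z - 9)^2 * f(z)] as z -> 9
Step 3: (z - 9)^2 * f(z) = z - 1
Step 4: d/dz[z - 1] = 1

1


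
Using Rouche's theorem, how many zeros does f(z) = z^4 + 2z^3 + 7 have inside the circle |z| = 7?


Step 1: On |z| = 7 the three terms have sizes |z^4| = 7^4 = 2401, |2z^3| = 2*7^3 = 686, |7| = 7
Step 2: The dominant term is g(z) = z^4; let h(z) = 2z^3 + 7 so f = g + h
Step 3: On |z| = 7: |g| = 2401 and |h| <= 686 + 7 = 693
Step 4: Since 2401 > 693, |h| < |g| on |z| = 7, so by Rouche f has the same number of zeros as g inside |z| < 7
Step 5: g(z) = z^4 has 4 zeros (all at the origin) inside |z| < 7. Answer = 4

4


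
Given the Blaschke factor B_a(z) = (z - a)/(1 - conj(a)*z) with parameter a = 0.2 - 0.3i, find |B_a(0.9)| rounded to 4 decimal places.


Step 1: Numerator z0 - a = 0.9 - (0.2 - 0.3i) = 0.7 + 0.3i
Step 2: Denominator 1 - conj(a)*z0 = 1 - (0.2 + 0.3i)*0.9 = 0.82 - 0.27i
Step 3: |z0 - a|^2 = 0.7^2 + 0.3^2 = 0.58; |1 - conj(a)*z0|^2 = 0.82^2 + (-0.27)^2 = 0.7453
Step 4: |B_a(0.9)| = sqrt(0.58 / 0.7453) = sqrt(0.77821)
Step 5: = 0.8822

0.8822


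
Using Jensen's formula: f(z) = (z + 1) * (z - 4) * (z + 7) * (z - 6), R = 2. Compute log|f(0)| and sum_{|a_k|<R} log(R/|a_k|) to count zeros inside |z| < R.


Jensen's formula: (1/2pi)*integral log|f(Re^it)|dt = log|f(0)| + sum_{|a_k|<R} log(R/|a_k|)
Step 1: f(0) = 1 * (-4) * 7 * (-6) = 168
Step 2: log|f(0)| = log|-1| + log|4| + log|-7| + log|6| = 5.124
Step 3: Zeros inside |z| < 2: -1
Step 4: Jensen sum = log(2/1) = 0.6931
Step 5: n(R) = number of terms in the Jensen sum = count of zeros inside |z| < 2 = 1

1
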